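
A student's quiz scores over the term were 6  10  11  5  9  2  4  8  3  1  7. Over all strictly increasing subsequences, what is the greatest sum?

Let S[i] be the best sum of a strictly increasing subsequence ending at i:
i:      1  2  3  4  5  6  7  8  9 10 11
a[i]:   6 10 11  5  9  2  4  8  3  1  7
S:      6 16 27  5 15  2  6 14  5  1 13
Maximum is 27 (e.g. 6 + 10 + 11).

27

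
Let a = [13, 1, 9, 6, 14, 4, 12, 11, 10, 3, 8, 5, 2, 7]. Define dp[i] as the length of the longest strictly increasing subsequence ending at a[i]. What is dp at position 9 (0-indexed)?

dp[i] = 1 + max{dp[j] : j<i, a[j]<a[i]} (or 1 if no such j):
i:      0  1  2  3  4  5  6  7  8  9 10 11 12 13
a[i]:  13  1  9  6 14  4 12 11 10  3  8  5  2  7
dp:     1  1  2  2  3  2  3  3  3  2  3  3  2  4
At index 9 the value is 2.

2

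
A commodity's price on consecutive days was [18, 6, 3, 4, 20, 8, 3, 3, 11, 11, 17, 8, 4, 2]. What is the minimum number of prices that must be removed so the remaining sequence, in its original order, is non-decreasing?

8

Fewest deletions = n − (longest non-decreasing subsequence).
i:      1  2  3  4  5  6  7  8  9 10 11 12 13 14
a[i]:  18  6  3  4 20  8  3  3 11 11 17  8  4  2
dp:     1  1  1  2  3  3  2  3  4  5  6  4  4  1
max dp = 6, so deletions = 14 − 6 = 8.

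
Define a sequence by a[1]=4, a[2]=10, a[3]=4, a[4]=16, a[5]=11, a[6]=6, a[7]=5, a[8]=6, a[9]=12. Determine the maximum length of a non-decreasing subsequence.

5

Let dp[i] be the length of the longest such subsequence ending at index i:
i:      1  2  3  4  5  6  7  8  9
a[i]:   4 10  4 16 11  6  5  6 12
dp:     1  2  2  3  3  3  3  4  5
Maximum dp value is 5.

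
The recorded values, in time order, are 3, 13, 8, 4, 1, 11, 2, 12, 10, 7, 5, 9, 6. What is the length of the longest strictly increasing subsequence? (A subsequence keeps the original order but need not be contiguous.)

4

Track the smallest tail for each achievable length (strict):
3 → extends → [3]
13 → extends → [3, 13]
8 → replaces 13 → [3, 8]
4 → replaces 8 → [3, 4]
1 → replaces 3 → [1, 4]
11 → extends → [1, 4, 11]
2 → replaces 4 → [1, 2, 11]
12 → extends → [1, 2, 11, 12]
10 → replaces 11 → [1, 2, 10, 12]
7 → replaces 10 → [1, 2, 7, 12]
5 → replaces 7 → [1, 2, 5, 12]
9 → replaces 12 → [1, 2, 5, 9]
6 → replaces 9 → [1, 2, 5, 6]
Four tails, so the longest strictly increasing subsequence has length 4 (e.g. 3, 8, 11, 12).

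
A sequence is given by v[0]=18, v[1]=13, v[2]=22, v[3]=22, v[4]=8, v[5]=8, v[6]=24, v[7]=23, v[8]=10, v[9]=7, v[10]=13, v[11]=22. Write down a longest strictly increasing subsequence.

8, 10, 13, 22

Patience tails give the LIS length; then backtrack through the dp parents:
18 → extends → [18]
13 → replaces 18 → [13]
22 → extends → [13, 22]
22 → already a tail → [13, 22]
8 → replaces 13 → [8, 22]
8 → already a tail → [8, 22]
24 → extends → [8, 22, 24]
23 → replaces 24 → [8, 22, 23]
10 → replaces 22 → [8, 10, 23]
7 → replaces 8 → [7, 10, 23]
13 → replaces 23 → [7, 10, 13]
22 → extends → [7, 10, 13, 22]
Length 4; one witness is 8, 10, 13, 22.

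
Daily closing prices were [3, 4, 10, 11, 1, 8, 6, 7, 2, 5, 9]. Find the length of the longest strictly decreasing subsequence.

Negate each value so 'decreasing' becomes 'increasing', then run patience tails on the negated sequence:
-3 → extends → [-3]
-4 → replaces -3 → [-4]
-10 → replaces -4 → [-10]
-11 → replaces -10 → [-11]
-1 → extends → [-11, -1]
-8 → replaces -1 → [-11, -8]
-6 → extends → [-11, -8, -6]
-7 → replaces -6 → [-11, -8, -7]
-2 → extends → [-11, -8, -7, -2]
-5 → replaces -2 → [-11, -8, -7, -5]
-9 → replaces -8 → [-11, -9, -7, -5]
Four tails, so the longest strictly decreasing subsequence of the original has length 4.

4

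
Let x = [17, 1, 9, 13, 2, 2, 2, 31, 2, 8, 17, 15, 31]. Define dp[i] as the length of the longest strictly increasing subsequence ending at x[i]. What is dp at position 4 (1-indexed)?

3

dp[i] = 1 + max{dp[j] : j<i, x[j]<x[i]} (or 1 if no such j):
i:      1  2  3  4  5  6  7  8  9 10 11 12 13
x[i]:  17  1  9 13  2  2  2 31  2  8 17 15 31
dp:     1  1  2  3  2  2  2  4  2  3  4  4  5
At index 4 the value is 3.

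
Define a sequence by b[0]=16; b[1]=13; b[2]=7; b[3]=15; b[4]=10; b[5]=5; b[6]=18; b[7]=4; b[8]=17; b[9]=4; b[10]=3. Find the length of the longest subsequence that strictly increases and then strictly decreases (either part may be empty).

inc[i] = longest strictly increasing subsequence ending at i; dec[i] = longest strictly decreasing subsequence starting at i:
i:      0  1  2  3  4  5  6  7  8  9 10
b[i]:  16 13  7 15 10  5 18  4 17  4  3
inc:    1  1  1  2  2  1  3  1  3  1  1
dec:    6  5  4  5  4  3  4  2  3  2  1
Best peak at i=0 (value 16): inc=1, dec=6, length 1+6−1 = 6.

6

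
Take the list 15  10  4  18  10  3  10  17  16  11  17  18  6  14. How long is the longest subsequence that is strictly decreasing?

Negate each value so 'decreasing' becomes 'increasing', then run patience tails on the negated sequence:
-15 → extends → [-15]
-10 → extends → [-15, -10]
-4 → extends → [-15, -10, -4]
-18 → replaces -15 → [-18, -10, -4]
-10 → already a tail → [-18, -10, -4]
-3 → extends → [-18, -10, -4, -3]
-10 → already a tail → [-18, -10, -4, -3]
-17 → replaces -10 → [-18, -17, -4, -3]
-16 → replaces -4 → [-18, -17, -16, -3]
-11 → replaces -3 → [-18, -17, -16, -11]
-17 → already a tail → [-18, -17, -16, -11]
-18 → already a tail → [-18, -17, -16, -11]
-6 → extends → [-18, -17, -16, -11, -6]
-14 → replaces -11 → [-18, -17, -16, -14, -6]
Five tails, so the longest strictly decreasing subsequence of the original has length 5.

5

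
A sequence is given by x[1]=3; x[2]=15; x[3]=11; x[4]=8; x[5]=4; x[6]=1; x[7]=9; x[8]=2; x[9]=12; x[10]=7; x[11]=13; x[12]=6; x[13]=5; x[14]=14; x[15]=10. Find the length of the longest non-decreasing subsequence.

6

Track the smallest tail for each achievable length (allowing ties):
3 → extends → [3]
15 → extends → [3, 15]
11 → replaces 15 → [3, 11]
8 → replaces 11 → [3, 8]
4 → replaces 8 → [3, 4]
1 → replaces 3 → [1, 4]
9 → extends → [1, 4, 9]
2 → replaces 4 → [1, 2, 9]
12 → extends → [1, 2, 9, 12]
7 → replaces 9 → [1, 2, 7, 12]
13 → extends → [1, 2, 7, 12, 13]
6 → replaces 7 → [1, 2, 6, 12, 13]
5 → replaces 6 → [1, 2, 5, 12, 13]
14 → extends → [1, 2, 5, 12, 13, 14]
10 → replaces 12 → [1, 2, 5, 10, 13, 14]
Six tails, so the longest non-decreasing subsequence has length 6 (e.g. 3, 8, 9, 12, 13, 14).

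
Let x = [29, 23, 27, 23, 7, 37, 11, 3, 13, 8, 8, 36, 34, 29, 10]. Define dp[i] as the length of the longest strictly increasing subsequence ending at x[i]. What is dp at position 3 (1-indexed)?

dp[i] = 1 + max{dp[j] : j<i, x[j]<x[i]} (or 1 if no such j):
i:      1  2  3  4  5  6  7  8  9 10 11 12 13 14 15
x[i]:  29 23 27 23  7 37 11  3 13  8  8 36 34 29 10
dp:     1  1  2  1  1  3  2  1  3  2  2  4  4  4  3
At index 3 the value is 2.

2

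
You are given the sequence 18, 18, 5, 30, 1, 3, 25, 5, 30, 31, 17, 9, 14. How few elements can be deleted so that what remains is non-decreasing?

Fewest deletions = n − (longest non-decreasing subsequence).
i:      1  2  3  4  5  6  7  8  9 10 11 12 13
a[i]:  18 18  5 30  1  3 25  5 30 31 17  9 14
dp:     1  2  1  3  1  2  3  3  4  5  4  4  5
max dp = 5, so deletions = 13 − 5 = 8.

8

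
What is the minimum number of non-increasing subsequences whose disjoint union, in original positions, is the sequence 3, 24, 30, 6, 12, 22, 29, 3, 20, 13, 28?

5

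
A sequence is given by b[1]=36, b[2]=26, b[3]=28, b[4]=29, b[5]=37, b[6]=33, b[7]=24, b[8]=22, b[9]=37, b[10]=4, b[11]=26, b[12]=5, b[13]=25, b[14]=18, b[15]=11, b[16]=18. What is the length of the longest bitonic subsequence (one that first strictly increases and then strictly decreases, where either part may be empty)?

9

inc[i] = longest strictly increasing subsequence ending at i; dec[i] = longest strictly decreasing subsequence starting at i:
i:      1  2  3  4  5  6  7  8  9 10 11 12 13 14 15 16
b[i]:  36 26 28 29 37 33 24 22 37  4 26  5 25 18 11 18
inc:    1  1  2  3  4  4  1  1  5  1  2  2  3  3  3  4
dec:    6  5  5  5  6  5  4  3  5  1  4  1  3  2  1  1
Best peak at i=5 (value 37): inc=4, dec=6, length 4+6−1 = 9.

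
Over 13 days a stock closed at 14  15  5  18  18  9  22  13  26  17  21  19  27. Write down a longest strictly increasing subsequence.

14, 15, 18, 22, 26, 27

Patience tails give the LIS length; then backtrack through the dp parents:
14 → extends → [14]
15 → extends → [14, 15]
5 → replaces 14 → [5, 15]
18 → extends → [5, 15, 18]
18 → already a tail → [5, 15, 18]
9 → replaces 15 → [5, 9, 18]
22 → extends → [5, 9, 18, 22]
13 → replaces 18 → [5, 9, 13, 22]
26 → extends → [5, 9, 13, 22, 26]
17 → replaces 22 → [5, 9, 13, 17, 26]
21 → replaces 26 → [5, 9, 13, 17, 21]
19 → replaces 21 → [5, 9, 13, 17, 19]
27 → extends → [5, 9, 13, 17, 19, 27]
Length 6; one witness is 14, 15, 18, 22, 26, 27.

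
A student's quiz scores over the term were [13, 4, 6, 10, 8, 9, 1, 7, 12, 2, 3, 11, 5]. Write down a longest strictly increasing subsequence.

4, 6, 8, 9, 12

Patience tails give the LIS length; then backtrack through the dp parents:
13 → extends → [13]
4 → replaces 13 → [4]
6 → extends → [4, 6]
10 → extends → [4, 6, 10]
8 → replaces 10 → [4, 6, 8]
9 → extends → [4, 6, 8, 9]
1 → replaces 4 → [1, 6, 8, 9]
7 → replaces 8 → [1, 6, 7, 9]
12 → extends → [1, 6, 7, 9, 12]
2 → replaces 6 → [1, 2, 7, 9, 12]
3 → replaces 7 → [1, 2, 3, 9, 12]
11 → replaces 12 → [1, 2, 3, 9, 11]
5 → replaces 9 → [1, 2, 3, 5, 11]
Length 5; one witness is 4, 6, 8, 9, 12.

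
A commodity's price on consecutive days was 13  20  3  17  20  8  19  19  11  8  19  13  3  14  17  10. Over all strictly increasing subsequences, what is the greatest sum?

66

Let S[i] be the best sum of a strictly increasing subsequence ending at i:
i:      1  2  3  4  5  6  7  8  9 10 11 12 13 14 15 16
a[i]:  13 20  3 17 20  8 19 19 11  8 19 13  3 14 17 10
S:     13 33  3 30 50 11 49 49 22 11 49 35  3 49 66 21
Maximum is 66 (e.g. 3 + 8 + 11 + 13 + 14 + 17).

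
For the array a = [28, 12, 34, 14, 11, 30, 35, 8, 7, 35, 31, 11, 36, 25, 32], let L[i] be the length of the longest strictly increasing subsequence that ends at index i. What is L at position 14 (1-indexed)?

dp[i] = 1 + max{dp[j] : j<i, a[j]<a[i]} (or 1 if no such j):
i:      1  2  3  4  5  6  7  8  9 10 11 12 13 14 15
a[i]:  28 12 34 14 11 30 35  8  7 35 31 11 36 25 32
dp:     1  1  2  2  1  3  4  1  1  4  4  2  5  3  5
At index 14 the value is 3.

3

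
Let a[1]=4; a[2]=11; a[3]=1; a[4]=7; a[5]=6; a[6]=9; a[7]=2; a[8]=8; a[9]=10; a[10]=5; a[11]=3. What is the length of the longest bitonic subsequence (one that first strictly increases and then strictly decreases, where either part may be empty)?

inc[i] = longest strictly increasing subsequence ending at i; dec[i] = longest strictly decreasing subsequence starting at i:
i:      1  2  3  4  5  6  7  8  9 10 11
a[i]:   4 11  1  7  6  9  2  8 10  5  3
inc:    1  2  1  2  2  3  2  3  4  3  3
dec:    2  5  1  4  3  4  1  3  3  2  1
Best peak at i=2 (value 11): inc=2, dec=5, length 2+5−1 = 6.

6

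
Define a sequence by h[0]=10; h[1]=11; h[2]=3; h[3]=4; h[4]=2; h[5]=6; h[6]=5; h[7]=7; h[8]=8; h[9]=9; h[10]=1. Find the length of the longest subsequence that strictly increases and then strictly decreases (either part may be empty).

7

inc[i] = longest strictly increasing subsequence ending at i; dec[i] = longest strictly decreasing subsequence starting at i:
i:      0  1  2  3  4  5  6  7  8  9 10
h[i]:  10 11  3  4  2  6  5  7  8  9  1
inc:    1  2  1  2  1  3  3  4  5  6  1
dec:    4  4  3  3  2  3  2  2  2  2  1
Best peak at i=9 (value 9): inc=6, dec=2, length 6+2−1 = 7.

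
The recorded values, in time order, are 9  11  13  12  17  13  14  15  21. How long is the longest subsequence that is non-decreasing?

Track the smallest tail for each achievable length (allowing ties):
9 → extends → [9]
11 → extends → [9, 11]
13 → extends → [9, 11, 13]
12 → replaces 13 → [9, 11, 12]
17 → extends → [9, 11, 12, 17]
13 → replaces 17 → [9, 11, 12, 13]
14 → extends → [9, 11, 12, 13, 14]
15 → extends → [9, 11, 12, 13, 14, 15]
21 → extends → [9, 11, 12, 13, 14, 15, 21]
Seven tails, so the longest non-decreasing subsequence has length 7 (e.g. 9, 11, 13, 13, 14, 15, 21).

7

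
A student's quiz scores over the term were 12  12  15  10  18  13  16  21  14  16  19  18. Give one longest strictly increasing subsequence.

Patience tails give the LIS length; then backtrack through the dp parents:
12 → extends → [12]
12 → already a tail → [12]
15 → extends → [12, 15]
10 → replaces 12 → [10, 15]
18 → extends → [10, 15, 18]
13 → replaces 15 → [10, 13, 18]
16 → replaces 18 → [10, 13, 16]
21 → extends → [10, 13, 16, 21]
14 → replaces 16 → [10, 13, 14, 21]
16 → replaces 21 → [10, 13, 14, 16]
19 → extends → [10, 13, 14, 16, 19]
18 → replaces 19 → [10, 13, 14, 16, 18]
Length 5; one witness is 12, 13, 14, 16, 19.

12, 13, 14, 16, 19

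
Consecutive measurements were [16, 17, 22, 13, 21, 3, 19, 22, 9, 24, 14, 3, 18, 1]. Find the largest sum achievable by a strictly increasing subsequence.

100

Let S[i] be the best sum of a strictly increasing subsequence ending at i:
i:       1   2   3   4   5   6   7   8   9  10  11  12  13  14
a[i]:   16  17  22  13  21   3  19  22   9  24  14   3  18   1
S:      16  33  55  13  54   3  52  76  12 100  27   3  51   1
Maximum is 100 (e.g. 16 + 17 + 21 + 22 + 24).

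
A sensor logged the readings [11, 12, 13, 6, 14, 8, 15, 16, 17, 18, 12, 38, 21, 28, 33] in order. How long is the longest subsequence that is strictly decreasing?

2

Let dp[i] be the longest strictly decreasing subsequence ending at i:
i:      1  2  3  4  5  6  7  8  9 10 11 12 13 14 15
a[i]:  11 12 13  6 14  8 15 16 17 18 12 38 21 28 33
dp:     1  1  1  2  1  2  1  1  1  1  2  1  2  2  2
Maximum is 2.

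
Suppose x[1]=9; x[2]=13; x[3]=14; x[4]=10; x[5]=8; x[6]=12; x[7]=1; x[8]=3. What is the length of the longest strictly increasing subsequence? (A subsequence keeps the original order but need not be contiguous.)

Track the smallest tail for each achievable length (strict):
9 → extends → [9]
13 → extends → [9, 13]
14 → extends → [9, 13, 14]
10 → replaces 13 → [9, 10, 14]
8 → replaces 9 → [8, 10, 14]
12 → replaces 14 → [8, 10, 12]
1 → replaces 8 → [1, 10, 12]
3 → replaces 10 → [1, 3, 12]
Three tails, so the longest strictly increasing subsequence has length 3 (e.g. 9, 13, 14).

3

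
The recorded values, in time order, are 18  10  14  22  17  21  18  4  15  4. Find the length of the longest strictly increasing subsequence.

Track the smallest tail for each achievable length (strict):
18 → extends → [18]
10 → replaces 18 → [10]
14 → extends → [10, 14]
22 → extends → [10, 14, 22]
17 → replaces 22 → [10, 14, 17]
21 → extends → [10, 14, 17, 21]
18 → replaces 21 → [10, 14, 17, 18]
4 → replaces 10 → [4, 14, 17, 18]
15 → replaces 17 → [4, 14, 15, 18]
4 → already a tail → [4, 14, 15, 18]
Four tails, so the longest strictly increasing subsequence has length 4 (e.g. 10, 14, 17, 21).

4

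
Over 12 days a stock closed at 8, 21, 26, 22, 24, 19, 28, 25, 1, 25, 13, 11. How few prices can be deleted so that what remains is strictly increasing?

7

Fewest deletions = n − (longest strictly increasing subsequence).
i:      1  2  3  4  5  6  7  8  9 10 11 12
a[i]:   8 21 26 22 24 19 28 25  1 25 13 11
dp:     1  2  3  3  4  2  5  5  1  5  2  2
max dp = 5, so deletions = 12 − 5 = 7.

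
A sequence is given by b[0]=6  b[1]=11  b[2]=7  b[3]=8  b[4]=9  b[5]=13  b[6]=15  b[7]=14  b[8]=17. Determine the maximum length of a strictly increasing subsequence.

7

Track the smallest tail for each achievable length (strict):
6 → extends → [6]
11 → extends → [6, 11]
7 → replaces 11 → [6, 7]
8 → extends → [6, 7, 8]
9 → extends → [6, 7, 8, 9]
13 → extends → [6, 7, 8, 9, 13]
15 → extends → [6, 7, 8, 9, 13, 15]
14 → replaces 15 → [6, 7, 8, 9, 13, 14]
17 → extends → [6, 7, 8, 9, 13, 14, 17]
Seven tails, so the longest strictly increasing subsequence has length 7 (e.g. 6, 7, 8, 9, 13, 15, 17).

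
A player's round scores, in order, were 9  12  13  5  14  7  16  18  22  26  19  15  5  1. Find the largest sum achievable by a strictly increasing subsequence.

Let S[i] be the best sum of a strictly increasing subsequence ending at i:
i:       1   2   3   4   5   6   7   8   9  10  11  12  13  14
a[i]:    9  12  13   5  14   7  16  18  22  26  19  15   5   1
S:       9  21  34   5  48  12  64  82 104 130 101  63   5   1
Maximum is 130 (e.g. 9 + 12 + 13 + 14 + 16 + 18 + 22 + 26).

130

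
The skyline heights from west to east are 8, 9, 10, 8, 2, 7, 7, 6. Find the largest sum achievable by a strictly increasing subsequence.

Let S[i] be the best sum of a strictly increasing subsequence ending at i:
i:      1  2  3  4  5  6  7  8
a[i]:   8  9 10  8  2  7  7  6
S:      8 17 27  8  2  9  9  8
Maximum is 27 (e.g. 8 + 9 + 10).

27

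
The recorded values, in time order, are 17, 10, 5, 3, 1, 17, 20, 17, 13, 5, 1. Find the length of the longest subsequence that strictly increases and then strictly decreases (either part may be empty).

inc[i] = longest strictly increasing subsequence ending at i; dec[i] = longest strictly decreasing subsequence starting at i:
i:      1  2  3  4  5  6  7  8  9 10 11
a[i]:  17 10  5  3  1 17 20 17 13  5  1
inc:    1  1  1  1  1  2  3  2  2  2  1
dec:    5  4  3  2  1  4  5  4  3  2  1
Best peak at i=7 (value 20): inc=3, dec=5, length 3+5−1 = 7.

7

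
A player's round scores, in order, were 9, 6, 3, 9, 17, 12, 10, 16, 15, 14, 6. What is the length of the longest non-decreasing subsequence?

4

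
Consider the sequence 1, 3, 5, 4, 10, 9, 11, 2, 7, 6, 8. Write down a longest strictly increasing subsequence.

Patience tails give the LIS length; then backtrack through the dp parents:
1 → extends → [1]
3 → extends → [1, 3]
5 → extends → [1, 3, 5]
4 → replaces 5 → [1, 3, 4]
10 → extends → [1, 3, 4, 10]
9 → replaces 10 → [1, 3, 4, 9]
11 → extends → [1, 3, 4, 9, 11]
2 → replaces 3 → [1, 2, 4, 9, 11]
7 → replaces 9 → [1, 2, 4, 7, 11]
6 → replaces 7 → [1, 2, 4, 6, 11]
8 → replaces 11 → [1, 2, 4, 6, 8]
Length 5; one witness is 1, 3, 5, 10, 11.

1, 3, 5, 10, 11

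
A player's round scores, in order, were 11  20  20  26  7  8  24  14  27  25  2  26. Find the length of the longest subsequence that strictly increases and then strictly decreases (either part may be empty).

6

inc[i] = longest strictly increasing subsequence ending at i; dec[i] = longest strictly decreasing subsequence starting at i:
i:      1  2  3  4  5  6  7  8  9 10 11 12
a[i]:  11 20 20 26  7  8 24 14 27 25  2 26
inc:    1  2  2  3  1  2  3  3  4  4  1  5
dec:    3  3  3  4  2  2  3  2  3  2  1  1
Best peak at i=4 (value 26): inc=3, dec=4, length 3+4−1 = 6.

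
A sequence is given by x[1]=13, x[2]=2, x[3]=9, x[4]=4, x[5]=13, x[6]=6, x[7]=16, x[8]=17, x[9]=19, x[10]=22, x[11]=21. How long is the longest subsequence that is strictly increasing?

7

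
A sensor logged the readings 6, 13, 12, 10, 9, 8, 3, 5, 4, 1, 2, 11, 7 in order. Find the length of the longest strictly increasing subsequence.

3

Track the smallest tail for each achievable length (strict):
6 → extends → [6]
13 → extends → [6, 13]
12 → replaces 13 → [6, 12]
10 → replaces 12 → [6, 10]
9 → replaces 10 → [6, 9]
8 → replaces 9 → [6, 8]
3 → replaces 6 → [3, 8]
5 → replaces 8 → [3, 5]
4 → replaces 5 → [3, 4]
1 → replaces 3 → [1, 4]
2 → replaces 4 → [1, 2]
11 → extends → [1, 2, 11]
7 → replaces 11 → [1, 2, 7]
Three tails, so the longest strictly increasing subsequence has length 3 (e.g. 6, 10, 11).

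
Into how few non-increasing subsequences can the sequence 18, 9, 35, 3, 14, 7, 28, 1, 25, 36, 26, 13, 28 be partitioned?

The minimum number of non-increasing subsequences covering a sequence equals the length of its longest strictly increasing subsequence.
LIS length is 5 (e.g. 9, 14, 25, 26, 28), so 5 piles are needed.

5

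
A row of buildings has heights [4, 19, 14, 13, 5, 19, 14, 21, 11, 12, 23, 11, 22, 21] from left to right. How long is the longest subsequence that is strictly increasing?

5

Let dp[i] be the length of the longest such subsequence ending at index i:
i:      1  2  3  4  5  6  7  8  9 10 11 12 13 14
a[i]:   4 19 14 13  5 19 14 21 11 12 23 11 22 21
dp:     1  2  2  2  2  3  3  4  3  4  5  3  5  5
Maximum dp value is 5.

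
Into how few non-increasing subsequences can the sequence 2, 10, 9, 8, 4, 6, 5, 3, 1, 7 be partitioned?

4

Place each on the leftmost legal pile:
2 → new pile 1 (tops now [2])
10 → new pile 2 (tops now [2, 10])
9 → pile 2 (tops now [2, 9])
8 → pile 2 (tops now [2, 8])
4 → pile 2 (tops now [2, 4])
6 → new pile 3 (tops now [2, 4, 6])
5 → pile 3 (tops now [2, 4, 5])
3 → pile 2 (tops now [2, 3, 5])
1 → pile 1 (tops now [1, 3, 5])
7 → new pile 4 (tops now [1, 3, 5, 7])
Four piles.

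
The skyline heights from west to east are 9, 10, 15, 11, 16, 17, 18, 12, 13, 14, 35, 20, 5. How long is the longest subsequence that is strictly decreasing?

3

Negate each value so 'decreasing' becomes 'increasing', then run patience tails on the negated sequence:
-9 → extends → [-9]
-10 → replaces -9 → [-10]
-15 → replaces -10 → [-15]
-11 → extends → [-15, -11]
-16 → replaces -15 → [-16, -11]
-17 → replaces -16 → [-17, -11]
-18 → replaces -17 → [-18, -11]
-12 → replaces -11 → [-18, -12]
-13 → replaces -12 → [-18, -13]
-14 → replaces -13 → [-18, -14]
-35 → replaces -18 → [-35, -14]
-20 → replaces -14 → [-35, -20]
-5 → extends → [-35, -20, -5]
Three tails, so the longest strictly decreasing subsequence of the original has length 3.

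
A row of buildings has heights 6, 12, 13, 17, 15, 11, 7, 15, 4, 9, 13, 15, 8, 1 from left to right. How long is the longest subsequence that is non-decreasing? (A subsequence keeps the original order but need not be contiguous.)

6

Let dp[i] be the length of the longest such subsequence ending at index i:
i:      1  2  3  4  5  6  7  8  9 10 11 12 13 14
a[i]:   6 12 13 17 15 11  7 15  4  9 13 15  8  1
dp:     1  2  3  4  4  2  2  5  1  3  4  6  3  1
Maximum dp value is 6.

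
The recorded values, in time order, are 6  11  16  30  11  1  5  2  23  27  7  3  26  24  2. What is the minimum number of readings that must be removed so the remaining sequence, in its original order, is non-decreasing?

Fewest deletions = n − (longest non-decreasing subsequence).
Patience tails:
6 → extends → [6]
11 → extends → [6, 11]
16 → extends → [6, 11, 16]
30 → extends → [6, 11, 16, 30]
11 → replaces 16 → [6, 11, 11, 30]
1 → replaces 6 → [1, 11, 11, 30]
5 → replaces 11 → [1, 5, 11, 30]
2 → replaces 5 → [1, 2, 11, 30]
23 → replaces 30 → [1, 2, 11, 23]
27 → extends → [1, 2, 11, 23, 27]
7 → replaces 11 → [1, 2, 7, 23, 27]
3 → replaces 7 → [1, 2, 3, 23, 27]
26 → replaces 27 → [1, 2, 3, 23, 26]
24 → replaces 26 → [1, 2, 3, 23, 24]
2 → replaces 3 → [1, 2, 2, 23, 24]
Longest non-decreasing subsequence has length 5, so deletions = 15 − 5 = 10.

10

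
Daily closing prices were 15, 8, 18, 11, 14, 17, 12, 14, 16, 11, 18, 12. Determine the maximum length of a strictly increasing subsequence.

Track the smallest tail for each achievable length (strict):
15 → extends → [15]
8 → replaces 15 → [8]
18 → extends → [8, 18]
11 → replaces 18 → [8, 11]
14 → extends → [8, 11, 14]
17 → extends → [8, 11, 14, 17]
12 → replaces 14 → [8, 11, 12, 17]
14 → replaces 17 → [8, 11, 12, 14]
16 → extends → [8, 11, 12, 14, 16]
11 → already a tail → [8, 11, 12, 14, 16]
18 → extends → [8, 11, 12, 14, 16, 18]
12 → already a tail → [8, 11, 12, 14, 16, 18]
Six tails, so the longest strictly increasing subsequence has length 6 (e.g. 8, 11, 12, 14, 16, 18).

6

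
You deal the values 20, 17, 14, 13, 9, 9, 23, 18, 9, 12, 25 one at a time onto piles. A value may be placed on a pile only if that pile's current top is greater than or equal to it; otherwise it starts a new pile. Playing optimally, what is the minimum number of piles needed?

3

The minimum number of non-increasing subsequences covering a sequence equals the length of its longest strictly increasing subsequence.
LIS length is 3 (e.g. 20, 23, 25), so 3 piles are needed.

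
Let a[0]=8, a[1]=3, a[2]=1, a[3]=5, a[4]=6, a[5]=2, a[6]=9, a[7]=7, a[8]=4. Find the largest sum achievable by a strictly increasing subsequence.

Let S[i] be the best sum of a strictly increasing subsequence ending at i:
i:      0  1  2  3  4  5  6  7  8
a[i]:   8  3  1  5  6  2  9  7  4
S:      8  3  1  8 14  3 23 21  7
Maximum is 23 (e.g. 3 + 5 + 6 + 9).

23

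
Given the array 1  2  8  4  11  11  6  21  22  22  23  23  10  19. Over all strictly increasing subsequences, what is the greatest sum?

88

Let S[i] be the best sum of a strictly increasing subsequence ending at i:
i:      1  2  3  4  5  6  7  8  9 10 11 12 13 14
a[i]:   1  2  8  4 11 11  6 21 22 22 23 23 10 19
S:      1  3 11  7 22 22 13 43 65 65 88 88 23 42
Maximum is 88 (e.g. 1 + 2 + 8 + 11 + 21 + 22 + 23).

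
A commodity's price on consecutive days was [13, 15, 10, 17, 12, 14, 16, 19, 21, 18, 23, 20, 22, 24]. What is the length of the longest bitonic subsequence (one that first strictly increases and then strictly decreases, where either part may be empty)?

8

inc[i] = longest strictly increasing subsequence ending at i; dec[i] = longest strictly decreasing subsequence starting at i:
i:      1  2  3  4  5  6  7  8  9 10 11 12 13 14
a[i]:  13 15 10 17 12 14 16 19 21 18 23 20 22 24
inc:    1  2  1  3  2  3  4  5  6  5  7  6  7  8
dec:    2  2  1  2  1  1  1  2  2  1  2  1  1  1
Best peak at i=11 (value 23): inc=7, dec=2, length 7+2−1 = 8.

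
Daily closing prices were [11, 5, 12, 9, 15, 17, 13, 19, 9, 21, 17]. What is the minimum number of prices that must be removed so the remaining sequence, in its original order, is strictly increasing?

5

Fewest deletions = n − (longest strictly increasing subsequence).
Patience tails:
11 → extends → [11]
5 → replaces 11 → [5]
12 → extends → [5, 12]
9 → replaces 12 → [5, 9]
15 → extends → [5, 9, 15]
17 → extends → [5, 9, 15, 17]
13 → replaces 15 → [5, 9, 13, 17]
19 → extends → [5, 9, 13, 17, 19]
9 → already a tail → [5, 9, 13, 17, 19]
21 → extends → [5, 9, 13, 17, 19, 21]
17 → already a tail → [5, 9, 13, 17, 19, 21]
Longest strictly increasing subsequence has length 6, so deletions = 11 − 6 = 5.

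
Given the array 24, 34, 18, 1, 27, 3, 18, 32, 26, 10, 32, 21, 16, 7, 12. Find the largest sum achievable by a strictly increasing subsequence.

Let S[i] be the best sum of a strictly increasing subsequence ending at i:
i:      1  2  3  4  5  6  7  8  9 10 11 12 13 14 15
a[i]:  24 34 18  1 27  3 18 32 26 10 32 21 16  7 12
S:     24 58 18  1 51  4 22 83 50 14 83 43 30 11 26
Maximum is 83 (e.g. 24 + 27 + 32).

83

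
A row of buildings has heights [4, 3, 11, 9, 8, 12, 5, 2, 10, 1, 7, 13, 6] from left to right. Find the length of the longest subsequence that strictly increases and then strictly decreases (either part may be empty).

7

inc[i] = longest strictly increasing subsequence ending at i; dec[i] = longest strictly decreasing subsequence starting at i:
i:      1  2  3  4  5  6  7  8  9 10 11 12 13
a[i]:   4  3 11  9  8 12  5  2 10  1  7 13  6
inc:    1  1  2  2  2  3  2  1  3  1  3  4  3
dec:    4  3  6  5  4  4  3  2  3  1  2  2  1
Best peak at i=3 (value 11): inc=2, dec=6, length 2+6−1 = 7.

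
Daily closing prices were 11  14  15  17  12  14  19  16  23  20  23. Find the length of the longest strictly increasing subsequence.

Let dp[i] be the length of the longest such subsequence ending at index i:
i:      1  2  3  4  5  6  7  8  9 10 11
a[i]:  11 14 15 17 12 14 19 16 23 20 23
dp:     1  2  3  4  2  3  5  4  6  6  7
Maximum dp value is 7.

7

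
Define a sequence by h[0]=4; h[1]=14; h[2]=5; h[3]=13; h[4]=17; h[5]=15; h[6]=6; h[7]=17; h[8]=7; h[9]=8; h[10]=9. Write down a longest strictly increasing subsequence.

4, 5, 6, 7, 8, 9

Patience tails give the LIS length; then backtrack through the dp parents:
4 → extends → [4]
14 → extends → [4, 14]
5 → replaces 14 → [4, 5]
13 → extends → [4, 5, 13]
17 → extends → [4, 5, 13, 17]
15 → replaces 17 → [4, 5, 13, 15]
6 → replaces 13 → [4, 5, 6, 15]
17 → extends → [4, 5, 6, 15, 17]
7 → replaces 15 → [4, 5, 6, 7, 17]
8 → replaces 17 → [4, 5, 6, 7, 8]
9 → extends → [4, 5, 6, 7, 8, 9]
Length 6; one witness is 4, 5, 6, 7, 8, 9.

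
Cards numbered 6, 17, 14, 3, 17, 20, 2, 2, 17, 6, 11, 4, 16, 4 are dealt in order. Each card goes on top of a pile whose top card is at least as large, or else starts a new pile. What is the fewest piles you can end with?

4

The minimum number of non-increasing subsequences covering a sequence equals the length of its longest strictly increasing subsequence.
LIS length is 4 (e.g. 6, 14, 17, 20), so 4 piles are needed.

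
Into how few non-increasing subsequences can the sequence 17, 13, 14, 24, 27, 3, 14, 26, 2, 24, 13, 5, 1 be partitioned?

Place each on the leftmost legal pile:
17 → new pile 1 (tops now [17])
13 → pile 1 (tops now [13])
14 → new pile 2 (tops now [13, 14])
24 → new pile 3 (tops now [13, 14, 24])
27 → new pile 4 (tops now [13, 14, 24, 27])
3 → pile 1 (tops now [3, 14, 24, 27])
14 → pile 2 (tops now [3, 14, 24, 27])
26 → pile 4 (tops now [3, 14, 24, 26])
2 → pile 1 (tops now [2, 14, 24, 26])
24 → pile 3 (tops now [2, 14, 24, 26])
13 → pile 2 (tops now [2, 13, 24, 26])
5 → pile 2 (tops now [2, 5, 24, 26])
1 → pile 1 (tops now [1, 5, 24, 26])
Four piles.

4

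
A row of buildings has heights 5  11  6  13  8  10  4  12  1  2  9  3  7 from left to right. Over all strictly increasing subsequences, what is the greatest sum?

41

Let S[i] be the best sum of a strictly increasing subsequence ending at i:
i:      1  2  3  4  5  6  7  8  9 10 11 12 13
a[i]:   5 11  6 13  8 10  4 12  1  2  9  3  7
S:      5 16 11 29 19 29  4 41  1  3 28  6 18
Maximum is 41 (e.g. 5 + 6 + 8 + 10 + 12).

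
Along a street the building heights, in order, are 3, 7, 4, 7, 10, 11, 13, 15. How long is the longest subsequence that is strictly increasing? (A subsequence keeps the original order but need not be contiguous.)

Let dp[i] be the length of the longest such subsequence ending at index i:
i:      1  2  3  4  5  6  7  8
a[i]:   3  7  4  7 10 11 13 15
dp:     1  2  2  3  4  5  6  7
Maximum dp value is 7.

7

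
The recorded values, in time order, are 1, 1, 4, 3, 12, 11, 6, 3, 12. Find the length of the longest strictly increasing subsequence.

4

Track the smallest tail for each achievable length (strict):
1 → extends → [1]
1 → already a tail → [1]
4 → extends → [1, 4]
3 → replaces 4 → [1, 3]
12 → extends → [1, 3, 12]
11 → replaces 12 → [1, 3, 11]
6 → replaces 11 → [1, 3, 6]
3 → already a tail → [1, 3, 6]
12 → extends → [1, 3, 6, 12]
Four tails, so the longest strictly increasing subsequence has length 4 (e.g. 1, 4, 11, 12).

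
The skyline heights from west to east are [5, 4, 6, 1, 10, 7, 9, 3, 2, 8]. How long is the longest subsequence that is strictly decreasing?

4

Let dp[i] be the longest strictly decreasing subsequence ending at i:
i:      1  2  3  4  5  6  7  8  9 10
a[i]:   5  4  6  1 10  7  9  3  2  8
dp:     1  2  1  3  1  2  2  3  4  3
Maximum is 4.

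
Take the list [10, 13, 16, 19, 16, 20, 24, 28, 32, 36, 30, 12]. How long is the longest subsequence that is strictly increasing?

9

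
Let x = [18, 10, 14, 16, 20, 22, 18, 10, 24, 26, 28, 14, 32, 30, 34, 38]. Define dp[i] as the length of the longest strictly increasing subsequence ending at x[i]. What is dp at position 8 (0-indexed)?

dp[i] = 1 + max{dp[j] : j<i, x[j]<x[i]} (or 1 if no such j):
i:      0  1  2  3  4  5  6  7  8  9 10 11 12 13 14 15
x[i]:  18 10 14 16 20 22 18 10 24 26 28 14 32 30 34 38
dp:     1  1  2  3  4  5  4  1  6  7  8  2  9  9 10 11
At index 8 the value is 6.

6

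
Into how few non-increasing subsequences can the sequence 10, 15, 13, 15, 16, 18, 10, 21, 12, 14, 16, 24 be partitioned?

Place each on the leftmost legal pile:
10 → new pile 1 (tops now [10])
15 → new pile 2 (tops now [10, 15])
13 → pile 2 (tops now [10, 13])
15 → new pile 3 (tops now [10, 13, 15])
16 → new pile 4 (tops now [10, 13, 15, 16])
18 → new pile 5 (tops now [10, 13, 15, 16, 18])
10 → pile 1 (tops now [10, 13, 15, 16, 18])
21 → new pile 6 (tops now [10, 13, 15, 16, 18, 21])
12 → pile 2 (tops now [10, 12, 15, 16, 18, 21])
14 → pile 3 (tops now [10, 12, 14, 16, 18, 21])
16 → pile 4 (tops now [10, 12, 14, 16, 18, 21])
24 → new pile 7 (tops now [10, 12, 14, 16, 18, 21, 24])
Seven piles.

7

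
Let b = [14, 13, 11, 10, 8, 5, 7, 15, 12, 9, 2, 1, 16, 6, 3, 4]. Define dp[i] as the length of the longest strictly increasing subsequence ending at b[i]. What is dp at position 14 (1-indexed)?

dp[i] = 1 + max{dp[j] : j<i, b[j]<b[i]} (or 1 if no such j):
i:      1  2  3  4  5  6  7  8  9 10 11 12 13 14 15 16
b[i]:  14 13 11 10  8  5  7 15 12  9  2  1 16  6  3  4
dp:     1  1  1  1  1  1  2  3  3  3  1  1  4  2  2  3
At index 14 the value is 2.

2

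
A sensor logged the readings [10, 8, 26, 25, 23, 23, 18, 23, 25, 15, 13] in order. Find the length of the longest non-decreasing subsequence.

Track the smallest tail for each achievable length (allowing ties):
10 → extends → [10]
8 → replaces 10 → [8]
26 → extends → [8, 26]
25 → replaces 26 → [8, 25]
23 → replaces 25 → [8, 23]
23 → extends → [8, 23, 23]
18 → replaces 23 → [8, 18, 23]
23 → extends → [8, 18, 23, 23]
25 → extends → [8, 18, 23, 23, 25]
15 → replaces 18 → [8, 15, 23, 23, 25]
13 → replaces 15 → [8, 13, 23, 23, 25]
Five tails, so the longest non-decreasing subsequence has length 5 (e.g. 10, 23, 23, 23, 25).

5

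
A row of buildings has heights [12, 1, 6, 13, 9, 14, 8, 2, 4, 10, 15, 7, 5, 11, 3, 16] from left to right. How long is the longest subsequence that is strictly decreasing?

Negate each value so 'decreasing' becomes 'increasing', then run patience tails on the negated sequence:
-12 → extends → [-12]
-1 → extends → [-12, -1]
-6 → replaces -1 → [-12, -6]
-13 → replaces -12 → [-13, -6]
-9 → replaces -6 → [-13, -9]
-14 → replaces -13 → [-14, -9]
-8 → extends → [-14, -9, -8]
-2 → extends → [-14, -9, -8, -2]
-4 → replaces -2 → [-14, -9, -8, -4]
-10 → replaces -9 → [-14, -10, -8, -4]
-15 → replaces -14 → [-15, -10, -8, -4]
-7 → replaces -4 → [-15, -10, -8, -7]
-5 → extends → [-15, -10, -8, -7, -5]
-11 → replaces -10 → [-15, -11, -8, -7, -5]
-3 → extends → [-15, -11, -8, -7, -5, -3]
-16 → replaces -15 → [-16, -11, -8, -7, -5, -3]
Six tails, so the longest strictly decreasing subsequence of the original has length 6.

6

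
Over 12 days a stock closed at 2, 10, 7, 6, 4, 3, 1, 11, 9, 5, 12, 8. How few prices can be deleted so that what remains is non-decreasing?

8

Fewest deletions = n − (longest non-decreasing subsequence).
i:      1  2  3  4  5  6  7  8  9 10 11 12
a[i]:   2 10  7  6  4  3  1 11  9  5 12  8
dp:     1  2  2  2  2  2  1  3  3  3  4  4
max dp = 4, so deletions = 12 − 4 = 8.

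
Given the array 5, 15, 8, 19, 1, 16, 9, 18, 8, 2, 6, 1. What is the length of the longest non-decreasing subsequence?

Let dp[i] be the length of the longest such subsequence ending at index i:
i:      1  2  3  4  5  6  7  8  9 10 11 12
a[i]:   5 15  8 19  1 16  9 18  8  2  6  1
dp:     1  2  2  3  1  3  3  4  3  2  3  2
Maximum dp value is 4.

4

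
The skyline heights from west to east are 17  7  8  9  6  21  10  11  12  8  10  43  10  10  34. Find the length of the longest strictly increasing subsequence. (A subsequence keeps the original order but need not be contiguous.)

7

Let dp[i] be the length of the longest such subsequence ending at index i:
i:      1  2  3  4  5  6  7  8  9 10 11 12 13 14 15
a[i]:  17  7  8  9  6 21 10 11 12  8 10 43 10 10 34
dp:     1  1  2  3  1  4  4  5  6  2  4  7  4  4  7
Maximum dp value is 7.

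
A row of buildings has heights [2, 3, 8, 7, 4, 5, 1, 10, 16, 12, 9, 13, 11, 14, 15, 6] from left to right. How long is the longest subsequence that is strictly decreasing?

4

Negate each value so 'decreasing' becomes 'increasing', then run patience tails on the negated sequence:
-2 → extends → [-2]
-3 → replaces -2 → [-3]
-8 → replaces -3 → [-8]
-7 → extends → [-8, -7]
-4 → extends → [-8, -7, -4]
-5 → replaces -4 → [-8, -7, -5]
-1 → extends → [-8, -7, -5, -1]
-10 → replaces -8 → [-10, -7, -5, -1]
-16 → replaces -10 → [-16, -7, -5, -1]
-12 → replaces -7 → [-16, -12, -5, -1]
-9 → replaces -5 → [-16, -12, -9, -1]
-13 → replaces -12 → [-16, -13, -9, -1]
-11 → replaces -9 → [-16, -13, -11, -1]
-14 → replaces -13 → [-16, -14, -11, -1]
-15 → replaces -14 → [-16, -15, -11, -1]
-6 → replaces -1 → [-16, -15, -11, -6]
Four tails, so the longest strictly decreasing subsequence of the original has length 4.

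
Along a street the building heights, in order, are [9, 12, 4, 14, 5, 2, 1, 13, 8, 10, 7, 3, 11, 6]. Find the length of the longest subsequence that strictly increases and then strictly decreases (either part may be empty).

inc[i] = longest strictly increasing subsequence ending at i; dec[i] = longest strictly decreasing subsequence starting at i:
i:      1  2  3  4  5  6  7  8  9 10 11 12 13 14
a[i]:   9 12  4 14  5  2  1 13  8 10  7  3 11  6
inc:    1  2  1  3  2  1  1  3  3  4  3  2  5  3
dec:    4  4  3  5  3  2  1  4  3  3  2  1  2  1
Best peak at i=4 (value 14): inc=3, dec=5, length 3+5−1 = 7.

7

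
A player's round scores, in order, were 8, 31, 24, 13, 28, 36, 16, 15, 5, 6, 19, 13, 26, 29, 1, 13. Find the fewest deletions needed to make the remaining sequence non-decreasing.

Fewest deletions = n − (longest non-decreasing subsequence).
Patience tails:
8 → extends → [8]
31 → extends → [8, 31]
24 → replaces 31 → [8, 24]
13 → replaces 24 → [8, 13]
28 → extends → [8, 13, 28]
36 → extends → [8, 13, 28, 36]
16 → replaces 28 → [8, 13, 16, 36]
15 → replaces 16 → [8, 13, 15, 36]
5 → replaces 8 → [5, 13, 15, 36]
6 → replaces 13 → [5, 6, 15, 36]
19 → replaces 36 → [5, 6, 15, 19]
13 → replaces 15 → [5, 6, 13, 19]
26 → extends → [5, 6, 13, 19, 26]
29 → extends → [5, 6, 13, 19, 26, 29]
1 → replaces 5 → [1, 6, 13, 19, 26, 29]
13 → replaces 19 → [1, 6, 13, 13, 26, 29]
Longest non-decreasing subsequence has length 6, so deletions = 16 − 6 = 10.

10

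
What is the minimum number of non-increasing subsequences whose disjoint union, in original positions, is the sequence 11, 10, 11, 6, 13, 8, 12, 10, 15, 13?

4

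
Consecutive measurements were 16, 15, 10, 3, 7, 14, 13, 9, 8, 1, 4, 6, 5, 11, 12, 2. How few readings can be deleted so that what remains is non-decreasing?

11

Fewest deletions = n − (longest non-decreasing subsequence).
i:      1  2  3  4  5  6  7  8  9 10 11 12 13 14 15 16
a[i]:  16 15 10  3  7 14 13  9  8  1  4  6  5 11 12  2
dp:     1  1  1  1  2  3  3  3  3  1  2  3  3  4  5  2
max dp = 5, so deletions = 16 − 5 = 11.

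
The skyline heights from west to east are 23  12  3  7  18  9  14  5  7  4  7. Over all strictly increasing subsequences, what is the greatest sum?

33

Let S[i] be the best sum of a strictly increasing subsequence ending at i:
i:      1  2  3  4  5  6  7  8  9 10 11
a[i]:  23 12  3  7 18  9 14  5  7  4  7
S:     23 12  3 10 30 19 33  8 15  7 15
Maximum is 33 (e.g. 3 + 7 + 9 + 14).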